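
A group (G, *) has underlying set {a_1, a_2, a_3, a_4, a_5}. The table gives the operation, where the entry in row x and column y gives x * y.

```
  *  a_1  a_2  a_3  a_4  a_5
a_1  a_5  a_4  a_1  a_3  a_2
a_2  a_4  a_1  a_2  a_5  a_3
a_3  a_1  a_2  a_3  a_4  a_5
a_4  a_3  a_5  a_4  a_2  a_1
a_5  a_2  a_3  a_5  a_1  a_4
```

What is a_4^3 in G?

a_4^1 = a_4
a_4^2 = a_4 * a_4 = a_2
a_4^3 = a_2 * a_4 = a_5

a_5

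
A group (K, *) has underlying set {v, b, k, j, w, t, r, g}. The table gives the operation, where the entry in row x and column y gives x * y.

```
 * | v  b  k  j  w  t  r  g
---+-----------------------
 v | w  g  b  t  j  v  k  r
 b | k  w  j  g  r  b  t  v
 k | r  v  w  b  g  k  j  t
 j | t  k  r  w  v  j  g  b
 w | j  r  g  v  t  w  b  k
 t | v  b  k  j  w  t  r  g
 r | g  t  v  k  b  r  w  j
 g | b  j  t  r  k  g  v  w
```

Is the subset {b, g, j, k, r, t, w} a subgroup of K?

No

w * j = v, which is not in {b, g, j, k, r, t, w}.
The subset is not closed under *, so it is not a subgroup.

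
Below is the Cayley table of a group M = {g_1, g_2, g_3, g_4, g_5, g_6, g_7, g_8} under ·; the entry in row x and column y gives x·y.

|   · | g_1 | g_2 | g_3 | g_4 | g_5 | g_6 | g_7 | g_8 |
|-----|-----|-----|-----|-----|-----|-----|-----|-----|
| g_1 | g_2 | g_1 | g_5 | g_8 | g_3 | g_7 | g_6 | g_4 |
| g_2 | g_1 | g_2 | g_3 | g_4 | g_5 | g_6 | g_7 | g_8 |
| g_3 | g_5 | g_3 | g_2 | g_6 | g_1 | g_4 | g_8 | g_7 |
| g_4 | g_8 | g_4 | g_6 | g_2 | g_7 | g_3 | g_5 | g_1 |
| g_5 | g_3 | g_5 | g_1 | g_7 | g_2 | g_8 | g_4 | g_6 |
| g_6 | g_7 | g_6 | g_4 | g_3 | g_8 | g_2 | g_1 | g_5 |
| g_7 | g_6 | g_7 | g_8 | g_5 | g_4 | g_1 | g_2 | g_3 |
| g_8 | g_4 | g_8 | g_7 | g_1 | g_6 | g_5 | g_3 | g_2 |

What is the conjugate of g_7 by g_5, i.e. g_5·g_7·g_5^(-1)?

The identity is g_2. In row g_5, the entry g_2 sits in column g_5, so g_5^(-1) = g_5.
g_5·g_7 = g_4
g_4·g_5 = g_7

g_7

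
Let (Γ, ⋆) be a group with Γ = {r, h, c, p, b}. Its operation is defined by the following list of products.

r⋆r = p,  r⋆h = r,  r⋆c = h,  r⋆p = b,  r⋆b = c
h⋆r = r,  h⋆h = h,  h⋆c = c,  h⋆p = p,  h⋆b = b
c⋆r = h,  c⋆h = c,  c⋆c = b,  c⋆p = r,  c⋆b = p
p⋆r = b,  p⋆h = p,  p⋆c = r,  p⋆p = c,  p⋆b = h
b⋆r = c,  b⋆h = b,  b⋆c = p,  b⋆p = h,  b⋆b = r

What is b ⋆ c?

Read row b, column c: b ⋆ c = p.

p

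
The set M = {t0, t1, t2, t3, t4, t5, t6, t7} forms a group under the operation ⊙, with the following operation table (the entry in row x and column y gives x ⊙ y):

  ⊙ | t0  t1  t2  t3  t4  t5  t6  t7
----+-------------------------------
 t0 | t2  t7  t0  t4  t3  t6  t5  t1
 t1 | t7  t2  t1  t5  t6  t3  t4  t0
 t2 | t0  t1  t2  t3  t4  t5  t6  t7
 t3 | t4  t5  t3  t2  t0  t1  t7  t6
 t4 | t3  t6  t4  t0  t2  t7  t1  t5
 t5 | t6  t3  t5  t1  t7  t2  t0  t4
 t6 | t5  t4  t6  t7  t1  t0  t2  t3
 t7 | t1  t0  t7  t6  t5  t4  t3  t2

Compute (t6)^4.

t2

t6^1 = t6
t6^2 = t6 ⊙ t6 = t2
t6^3 = t2 ⊙ t6 = t6
t6^4 = t6 ⊙ t6 = t2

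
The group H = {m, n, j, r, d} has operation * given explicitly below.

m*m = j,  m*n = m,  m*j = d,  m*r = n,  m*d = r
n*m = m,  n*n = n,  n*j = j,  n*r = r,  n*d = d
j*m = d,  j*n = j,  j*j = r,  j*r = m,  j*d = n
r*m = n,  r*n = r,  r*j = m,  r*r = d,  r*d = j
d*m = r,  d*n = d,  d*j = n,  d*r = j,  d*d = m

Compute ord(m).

The identity element is n (its row matches the header).
m^1 = m
m^2 = m * m = j
m^3 = j * m = d
m^4 = d * m = r
m^5 = r * m = n
The first power of m equal to the identity is m^5, so ord(m) = 5.

5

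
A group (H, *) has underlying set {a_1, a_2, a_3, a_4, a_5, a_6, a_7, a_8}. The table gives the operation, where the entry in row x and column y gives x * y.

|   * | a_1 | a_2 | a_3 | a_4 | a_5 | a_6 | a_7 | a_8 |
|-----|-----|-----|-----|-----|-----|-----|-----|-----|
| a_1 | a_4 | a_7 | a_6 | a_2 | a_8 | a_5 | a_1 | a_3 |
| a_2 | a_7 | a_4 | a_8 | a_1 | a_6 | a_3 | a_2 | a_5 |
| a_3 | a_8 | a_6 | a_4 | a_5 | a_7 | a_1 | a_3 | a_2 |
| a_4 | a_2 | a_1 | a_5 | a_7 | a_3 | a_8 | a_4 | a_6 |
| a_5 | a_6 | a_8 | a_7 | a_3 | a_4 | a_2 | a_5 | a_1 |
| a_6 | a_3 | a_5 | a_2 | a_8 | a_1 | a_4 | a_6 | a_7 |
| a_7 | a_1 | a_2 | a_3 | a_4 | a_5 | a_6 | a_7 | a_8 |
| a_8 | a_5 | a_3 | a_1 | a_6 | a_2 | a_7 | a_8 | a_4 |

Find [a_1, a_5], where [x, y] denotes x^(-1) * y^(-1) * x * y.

Identity is a_7; from the table a_1^(-1) = a_2 and a_5^(-1) = a_3.
a_2 * a_3 = a_8
a_8 * a_1 = a_5
a_5 * a_5 = a_4

a_4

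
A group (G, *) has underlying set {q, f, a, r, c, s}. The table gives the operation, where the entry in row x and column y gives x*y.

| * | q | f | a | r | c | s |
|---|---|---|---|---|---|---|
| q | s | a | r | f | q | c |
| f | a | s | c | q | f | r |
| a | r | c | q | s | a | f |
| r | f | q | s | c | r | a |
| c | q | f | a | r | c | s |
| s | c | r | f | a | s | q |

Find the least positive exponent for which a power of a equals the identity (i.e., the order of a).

The identity element is c (its row matches the header).
a^1 = a
a^2 = a*a = q
a^3 = q*a = r
a^4 = r*a = s
a^5 = s*a = f
a^6 = f*a = c
The first power of a equal to the identity is a^6, so ord(a) = 6.

6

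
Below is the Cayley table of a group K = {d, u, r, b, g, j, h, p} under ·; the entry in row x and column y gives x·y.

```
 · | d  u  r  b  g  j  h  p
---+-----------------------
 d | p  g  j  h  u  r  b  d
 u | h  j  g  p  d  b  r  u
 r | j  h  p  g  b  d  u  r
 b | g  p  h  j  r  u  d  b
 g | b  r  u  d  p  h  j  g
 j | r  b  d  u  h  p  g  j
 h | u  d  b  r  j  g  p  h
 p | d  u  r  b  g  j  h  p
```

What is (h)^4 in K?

p

h^1 = h
h^2 = h·h = p
h^3 = p·h = h
h^4 = h·h = p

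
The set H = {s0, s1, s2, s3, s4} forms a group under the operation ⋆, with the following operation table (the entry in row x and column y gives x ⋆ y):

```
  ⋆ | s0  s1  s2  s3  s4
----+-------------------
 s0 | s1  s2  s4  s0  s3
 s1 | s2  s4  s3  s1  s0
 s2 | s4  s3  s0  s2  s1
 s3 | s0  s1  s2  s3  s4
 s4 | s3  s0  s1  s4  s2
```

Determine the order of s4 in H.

The identity element is s3 (its row matches the header).
s4^1 = s4
s4^2 = s4 ⋆ s4 = s2
s4^3 = s2 ⋆ s4 = s1
s4^4 = s1 ⋆ s4 = s0
s4^5 = s0 ⋆ s4 = s3
The first power of s4 equal to the identity is s4^5, so ord(s4) = 5.
(Structurally, H here is isomorphic to the cyclic group Z_5.)

5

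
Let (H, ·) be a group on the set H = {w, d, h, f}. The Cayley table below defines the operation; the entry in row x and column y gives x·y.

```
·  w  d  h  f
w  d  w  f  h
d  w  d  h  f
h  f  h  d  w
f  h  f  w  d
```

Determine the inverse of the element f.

First locate the identity: row d matches the header, so d is the identity.
Scan row f for d: f·f = d. Hence f^(-1) = f.

f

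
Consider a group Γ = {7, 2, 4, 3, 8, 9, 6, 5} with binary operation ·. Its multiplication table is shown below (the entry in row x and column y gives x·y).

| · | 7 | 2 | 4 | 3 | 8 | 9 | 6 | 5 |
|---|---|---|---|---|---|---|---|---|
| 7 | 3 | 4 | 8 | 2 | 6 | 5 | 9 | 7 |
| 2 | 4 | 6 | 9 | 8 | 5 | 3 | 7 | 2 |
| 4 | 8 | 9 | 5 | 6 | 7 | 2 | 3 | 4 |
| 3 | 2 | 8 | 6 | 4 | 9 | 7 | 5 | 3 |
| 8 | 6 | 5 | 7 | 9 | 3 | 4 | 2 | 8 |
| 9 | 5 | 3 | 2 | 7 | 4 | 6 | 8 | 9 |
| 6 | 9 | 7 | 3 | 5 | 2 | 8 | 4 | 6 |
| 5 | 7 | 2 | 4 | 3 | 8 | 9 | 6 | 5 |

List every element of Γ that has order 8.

Identity is 5. Compute the order of each non-identity element by repeated multiplication:
  7: 7 → 3 → 2 → 4 → 8 → 6 → 9 → 5  (order 8)
  2: 2 → 6 → 7 → 4 → 9 → 3 → 8 → 5  (order 8)
  4: 4 → 5  (order 2)
  3: 3 → 4 → 6 → 5  (order 4)
  8: 8 → 3 → 9 → 4 → 7 → 6 → 2 → 5  (order 8)
  9: 9 → 6 → 8 → 4 → 2 → 3 → 7 → 5  (order 8)
  6: 6 → 4 → 3 → 5  (order 4)
Elements of order 8: {2, 7, 8, 9}.

{2, 7, 8, 9}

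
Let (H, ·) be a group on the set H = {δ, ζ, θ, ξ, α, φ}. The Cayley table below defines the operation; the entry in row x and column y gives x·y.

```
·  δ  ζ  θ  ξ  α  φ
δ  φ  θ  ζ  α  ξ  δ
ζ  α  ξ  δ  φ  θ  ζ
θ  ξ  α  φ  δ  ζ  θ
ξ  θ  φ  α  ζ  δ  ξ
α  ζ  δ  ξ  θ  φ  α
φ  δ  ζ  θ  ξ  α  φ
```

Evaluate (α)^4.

φ

α^1 = α
α^2 = α·α = φ
α^3 = φ·α = α
α^4 = α·α = φ
(Structurally, H here is isomorphic to the symmetric group S_3.)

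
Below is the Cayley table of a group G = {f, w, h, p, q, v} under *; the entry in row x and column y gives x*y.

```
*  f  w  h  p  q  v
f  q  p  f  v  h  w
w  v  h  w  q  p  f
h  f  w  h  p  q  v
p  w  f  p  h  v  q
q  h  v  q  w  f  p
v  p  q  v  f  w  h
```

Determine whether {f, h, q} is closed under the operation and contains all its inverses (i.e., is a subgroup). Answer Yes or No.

Yes

{f, h, q} contains the identity h.
Checking products: every product of two elements of {f, h, q} (read from the table) lies in {f, h, q}, so the set is closed.
In a finite group, a nonempty closed subset is a subgroup. So {f, h, q} ≤ G.
(Structurally, G here is isomorphic to the symmetric group S_3.)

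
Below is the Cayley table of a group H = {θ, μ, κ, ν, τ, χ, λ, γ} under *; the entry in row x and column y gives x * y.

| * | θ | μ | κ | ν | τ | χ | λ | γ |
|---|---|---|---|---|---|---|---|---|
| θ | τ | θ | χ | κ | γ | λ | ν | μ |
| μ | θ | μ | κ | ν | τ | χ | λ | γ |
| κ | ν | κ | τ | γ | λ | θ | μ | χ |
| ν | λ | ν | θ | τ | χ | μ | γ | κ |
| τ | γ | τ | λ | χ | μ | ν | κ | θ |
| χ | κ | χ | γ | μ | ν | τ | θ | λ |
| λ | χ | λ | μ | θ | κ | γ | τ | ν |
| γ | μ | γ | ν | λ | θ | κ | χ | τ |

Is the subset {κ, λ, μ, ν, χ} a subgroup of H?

ν * ν = τ, which is not in {κ, λ, μ, ν, χ}.
The subset is not closed under *, so it is not a subgroup.
(Structurally, H here is isomorphic to the quaternion group Q_8.)

No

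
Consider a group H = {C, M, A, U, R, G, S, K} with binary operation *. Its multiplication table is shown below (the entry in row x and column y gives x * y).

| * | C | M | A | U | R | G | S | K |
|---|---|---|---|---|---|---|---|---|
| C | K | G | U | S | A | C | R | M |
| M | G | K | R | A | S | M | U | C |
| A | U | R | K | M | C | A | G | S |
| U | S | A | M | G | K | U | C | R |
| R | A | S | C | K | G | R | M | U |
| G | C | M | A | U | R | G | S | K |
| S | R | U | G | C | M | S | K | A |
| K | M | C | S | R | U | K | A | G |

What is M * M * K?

M * M = K
K * K = G

G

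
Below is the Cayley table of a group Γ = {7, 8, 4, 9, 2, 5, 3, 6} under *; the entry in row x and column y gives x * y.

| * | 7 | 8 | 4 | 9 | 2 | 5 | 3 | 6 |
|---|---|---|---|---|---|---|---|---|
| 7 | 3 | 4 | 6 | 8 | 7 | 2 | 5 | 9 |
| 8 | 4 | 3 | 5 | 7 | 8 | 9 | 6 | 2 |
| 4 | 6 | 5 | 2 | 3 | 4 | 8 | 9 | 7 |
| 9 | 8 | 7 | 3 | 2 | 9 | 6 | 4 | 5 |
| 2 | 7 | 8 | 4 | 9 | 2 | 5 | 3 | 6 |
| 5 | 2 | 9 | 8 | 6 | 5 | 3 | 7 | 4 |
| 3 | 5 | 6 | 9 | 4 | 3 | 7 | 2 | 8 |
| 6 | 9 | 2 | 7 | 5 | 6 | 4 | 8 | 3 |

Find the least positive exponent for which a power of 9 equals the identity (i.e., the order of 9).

2

The identity element is 2 (its row matches the header).
9^1 = 9
9^2 = 9 * 9 = 2
The first power of 9 equal to the identity is 9^2, so ord(9) = 2.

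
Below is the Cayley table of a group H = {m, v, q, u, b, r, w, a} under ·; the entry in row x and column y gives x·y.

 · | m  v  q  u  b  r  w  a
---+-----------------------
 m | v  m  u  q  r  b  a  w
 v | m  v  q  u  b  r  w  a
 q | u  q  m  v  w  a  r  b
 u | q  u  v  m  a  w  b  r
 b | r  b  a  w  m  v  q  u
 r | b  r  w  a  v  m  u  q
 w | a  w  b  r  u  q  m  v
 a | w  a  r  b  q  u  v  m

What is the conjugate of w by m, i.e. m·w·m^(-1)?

The identity is v. In row m, the entry v sits in column m, so m^(-1) = m.
m·w = a
a·m = w

w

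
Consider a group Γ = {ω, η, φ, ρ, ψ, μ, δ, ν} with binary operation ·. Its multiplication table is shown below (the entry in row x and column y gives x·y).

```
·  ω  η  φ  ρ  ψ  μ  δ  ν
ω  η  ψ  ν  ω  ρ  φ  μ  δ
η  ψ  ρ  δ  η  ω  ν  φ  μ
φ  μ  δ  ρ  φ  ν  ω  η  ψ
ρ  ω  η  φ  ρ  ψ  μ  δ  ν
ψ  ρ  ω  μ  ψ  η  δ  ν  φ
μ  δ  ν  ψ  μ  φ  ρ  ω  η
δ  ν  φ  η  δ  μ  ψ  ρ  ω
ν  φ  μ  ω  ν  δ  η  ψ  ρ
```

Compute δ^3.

δ^1 = δ
δ^2 = δ·δ = ρ
δ^3 = ρ·δ = δ
(Structurally, Γ here is isomorphic to the dihedral group D_4.)

δ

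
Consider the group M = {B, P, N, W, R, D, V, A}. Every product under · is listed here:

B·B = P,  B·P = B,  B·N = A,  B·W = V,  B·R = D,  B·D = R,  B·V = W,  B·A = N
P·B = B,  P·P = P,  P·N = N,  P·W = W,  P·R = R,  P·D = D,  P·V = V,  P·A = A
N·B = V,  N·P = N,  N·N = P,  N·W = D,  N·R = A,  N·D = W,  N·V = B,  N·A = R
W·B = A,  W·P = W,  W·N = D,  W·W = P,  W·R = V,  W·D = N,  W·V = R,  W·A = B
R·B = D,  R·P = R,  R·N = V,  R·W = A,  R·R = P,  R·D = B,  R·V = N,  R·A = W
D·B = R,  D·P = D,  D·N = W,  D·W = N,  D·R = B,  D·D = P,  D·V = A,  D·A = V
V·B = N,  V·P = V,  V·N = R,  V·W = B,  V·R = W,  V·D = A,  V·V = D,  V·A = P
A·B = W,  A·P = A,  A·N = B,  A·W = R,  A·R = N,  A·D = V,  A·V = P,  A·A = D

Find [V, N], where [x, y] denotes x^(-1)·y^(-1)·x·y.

Identity is P; from the table V^(-1) = A and N^(-1) = N.
A·N = B
B·V = W
W·N = D

D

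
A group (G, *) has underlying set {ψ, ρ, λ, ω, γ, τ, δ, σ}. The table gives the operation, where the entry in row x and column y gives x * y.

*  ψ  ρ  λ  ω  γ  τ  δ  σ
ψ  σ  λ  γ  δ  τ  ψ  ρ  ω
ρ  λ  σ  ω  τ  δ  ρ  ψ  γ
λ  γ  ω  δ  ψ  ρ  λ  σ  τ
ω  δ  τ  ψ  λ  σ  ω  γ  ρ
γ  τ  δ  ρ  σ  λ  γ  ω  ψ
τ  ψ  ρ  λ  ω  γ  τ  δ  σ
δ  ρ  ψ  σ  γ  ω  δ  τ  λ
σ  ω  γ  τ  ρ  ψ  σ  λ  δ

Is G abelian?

Yes

Check whether the table is symmetric across its main diagonal.
Every entry (row x, col y) equals the entry (row y, col x), so G is abelian.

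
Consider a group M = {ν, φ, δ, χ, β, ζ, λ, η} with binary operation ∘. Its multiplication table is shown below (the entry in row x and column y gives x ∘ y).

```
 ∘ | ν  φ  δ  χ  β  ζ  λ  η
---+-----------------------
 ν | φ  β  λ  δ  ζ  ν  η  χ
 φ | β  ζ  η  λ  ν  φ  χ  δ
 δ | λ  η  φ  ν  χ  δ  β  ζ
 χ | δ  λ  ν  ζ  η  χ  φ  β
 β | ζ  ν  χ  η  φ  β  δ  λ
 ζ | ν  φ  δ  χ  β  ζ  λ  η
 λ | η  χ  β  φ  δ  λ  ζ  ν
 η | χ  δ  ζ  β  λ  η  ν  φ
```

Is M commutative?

Yes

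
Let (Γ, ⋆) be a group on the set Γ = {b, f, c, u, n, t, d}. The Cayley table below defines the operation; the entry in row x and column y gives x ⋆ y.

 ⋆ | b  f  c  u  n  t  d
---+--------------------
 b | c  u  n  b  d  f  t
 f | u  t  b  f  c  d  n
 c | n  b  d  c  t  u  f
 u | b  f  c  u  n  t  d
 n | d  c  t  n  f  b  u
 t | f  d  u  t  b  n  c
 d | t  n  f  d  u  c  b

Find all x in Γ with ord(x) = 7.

{b, c, d, f, n, t}

Identity is u. Compute the order of each non-identity element by repeated multiplication:
  b: b → c → n → d → t → f → u  (order 7)
  f: f → t → d → n → c → b → u  (order 7)
  c: c → d → f → b → n → t → u  (order 7)
  n: n → f → c → t → b → d → u  (order 7)
  t: t → n → b → f → d → c → u  (order 7)
  d: d → b → t → c → f → n → u  (order 7)
Elements of order 7: {b, c, d, f, n, t}.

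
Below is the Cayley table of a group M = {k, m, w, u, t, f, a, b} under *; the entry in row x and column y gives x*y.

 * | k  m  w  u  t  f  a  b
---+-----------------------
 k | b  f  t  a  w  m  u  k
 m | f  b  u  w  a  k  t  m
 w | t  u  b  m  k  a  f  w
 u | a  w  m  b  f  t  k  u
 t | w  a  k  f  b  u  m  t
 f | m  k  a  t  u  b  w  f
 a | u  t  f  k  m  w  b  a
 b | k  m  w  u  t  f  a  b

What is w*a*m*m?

w*a = f
f*m = k
k*m = f

f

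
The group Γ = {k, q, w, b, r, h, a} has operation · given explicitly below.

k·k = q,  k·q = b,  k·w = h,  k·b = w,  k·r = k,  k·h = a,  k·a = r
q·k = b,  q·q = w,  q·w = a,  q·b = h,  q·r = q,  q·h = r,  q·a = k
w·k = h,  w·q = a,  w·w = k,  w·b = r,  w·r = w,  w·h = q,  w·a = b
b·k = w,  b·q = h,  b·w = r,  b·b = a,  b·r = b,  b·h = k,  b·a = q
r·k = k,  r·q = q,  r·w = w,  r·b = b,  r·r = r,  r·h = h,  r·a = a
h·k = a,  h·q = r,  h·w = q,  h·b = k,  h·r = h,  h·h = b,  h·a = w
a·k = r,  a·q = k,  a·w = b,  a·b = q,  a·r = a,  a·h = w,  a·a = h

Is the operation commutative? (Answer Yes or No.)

Check whether the table is symmetric across its main diagonal.
Every entry (row x, col y) equals the entry (row y, col x), so Γ is abelian.
(In fact Γ ≅ the cyclic group Z_7.)

Yes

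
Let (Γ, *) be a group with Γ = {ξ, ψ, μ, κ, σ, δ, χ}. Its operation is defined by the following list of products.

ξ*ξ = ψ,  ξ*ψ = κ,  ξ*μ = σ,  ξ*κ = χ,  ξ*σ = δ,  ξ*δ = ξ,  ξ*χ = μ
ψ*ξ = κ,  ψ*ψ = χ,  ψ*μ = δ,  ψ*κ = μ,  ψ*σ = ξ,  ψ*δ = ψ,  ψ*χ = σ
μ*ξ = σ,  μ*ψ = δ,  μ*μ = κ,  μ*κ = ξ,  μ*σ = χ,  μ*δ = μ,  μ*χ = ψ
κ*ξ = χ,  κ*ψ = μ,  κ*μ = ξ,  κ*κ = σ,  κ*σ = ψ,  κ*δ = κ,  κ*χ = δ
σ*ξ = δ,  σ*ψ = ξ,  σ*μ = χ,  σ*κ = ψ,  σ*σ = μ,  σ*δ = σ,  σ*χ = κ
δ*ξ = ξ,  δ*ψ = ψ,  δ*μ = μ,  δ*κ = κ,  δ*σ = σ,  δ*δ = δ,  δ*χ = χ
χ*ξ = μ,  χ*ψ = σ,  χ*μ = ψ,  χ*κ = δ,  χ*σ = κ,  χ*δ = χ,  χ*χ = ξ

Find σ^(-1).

First locate the identity: row δ matches the header, so δ is the identity.
Scan row σ for δ: σ * ξ = δ. Hence σ^(-1) = ξ.
(Structurally, Γ here is isomorphic to the cyclic group Z_7.)

ξ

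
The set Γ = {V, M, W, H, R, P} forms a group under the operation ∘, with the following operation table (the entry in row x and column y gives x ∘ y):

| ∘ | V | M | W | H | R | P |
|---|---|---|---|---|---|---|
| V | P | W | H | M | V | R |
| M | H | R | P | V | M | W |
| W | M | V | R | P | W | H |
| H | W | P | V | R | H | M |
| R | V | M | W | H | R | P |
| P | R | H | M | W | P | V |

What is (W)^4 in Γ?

W^1 = W
W^2 = W ∘ W = R
W^3 = R ∘ W = W
W^4 = W ∘ W = R

R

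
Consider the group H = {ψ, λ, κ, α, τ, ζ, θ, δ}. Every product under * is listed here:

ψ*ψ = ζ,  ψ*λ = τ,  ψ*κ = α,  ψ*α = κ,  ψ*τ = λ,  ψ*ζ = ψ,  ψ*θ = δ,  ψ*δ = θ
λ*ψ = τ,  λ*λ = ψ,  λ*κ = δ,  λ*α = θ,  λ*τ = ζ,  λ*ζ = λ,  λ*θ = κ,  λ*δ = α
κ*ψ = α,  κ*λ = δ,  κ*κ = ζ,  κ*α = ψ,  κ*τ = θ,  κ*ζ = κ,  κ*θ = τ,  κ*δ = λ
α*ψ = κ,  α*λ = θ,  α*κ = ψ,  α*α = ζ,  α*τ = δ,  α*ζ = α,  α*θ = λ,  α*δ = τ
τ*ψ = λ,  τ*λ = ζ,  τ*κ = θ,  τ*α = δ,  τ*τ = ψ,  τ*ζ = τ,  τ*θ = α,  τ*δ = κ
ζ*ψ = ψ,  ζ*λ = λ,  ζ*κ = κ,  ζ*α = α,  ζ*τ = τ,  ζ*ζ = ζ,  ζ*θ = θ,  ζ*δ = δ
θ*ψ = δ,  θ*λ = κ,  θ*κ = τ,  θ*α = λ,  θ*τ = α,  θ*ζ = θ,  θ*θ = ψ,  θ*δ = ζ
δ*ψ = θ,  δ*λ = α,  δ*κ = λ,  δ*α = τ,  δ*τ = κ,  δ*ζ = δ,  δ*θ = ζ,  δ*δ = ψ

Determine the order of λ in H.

The identity element is ζ (its row matches the header).
λ^1 = λ
λ^2 = λ*λ = ψ
λ^3 = ψ*λ = τ
λ^4 = τ*λ = ζ
The first power of λ equal to the identity is λ^4, so ord(λ) = 4.

4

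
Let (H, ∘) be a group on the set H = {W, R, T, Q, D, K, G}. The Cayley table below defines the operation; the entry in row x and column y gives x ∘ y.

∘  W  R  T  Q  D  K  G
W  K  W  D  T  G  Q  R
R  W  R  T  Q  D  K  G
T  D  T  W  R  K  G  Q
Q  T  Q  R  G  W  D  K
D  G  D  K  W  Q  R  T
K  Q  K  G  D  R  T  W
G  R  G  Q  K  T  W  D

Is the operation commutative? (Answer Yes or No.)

Yes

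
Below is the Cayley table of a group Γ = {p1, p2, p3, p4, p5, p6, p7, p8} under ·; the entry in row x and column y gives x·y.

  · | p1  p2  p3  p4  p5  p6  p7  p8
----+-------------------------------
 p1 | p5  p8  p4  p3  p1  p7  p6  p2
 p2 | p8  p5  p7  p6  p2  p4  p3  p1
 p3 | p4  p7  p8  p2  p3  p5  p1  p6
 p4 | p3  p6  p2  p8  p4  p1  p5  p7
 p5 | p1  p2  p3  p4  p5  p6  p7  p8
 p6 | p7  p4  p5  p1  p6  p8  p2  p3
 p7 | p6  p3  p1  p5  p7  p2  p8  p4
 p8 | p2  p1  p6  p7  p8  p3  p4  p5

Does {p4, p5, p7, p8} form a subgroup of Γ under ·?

{p4, p5, p7, p8} contains the identity p5.
Checking products: every product of two elements of {p4, p5, p7, p8} (read from the table) lies in {p4, p5, p7, p8}, so the set is closed.
In a finite group, a nonempty closed subset is a subgroup. So {p4, p5, p7, p8} ≤ Γ.
(Structurally, Γ here is isomorphic to Z_2 x Z_4.)

Yes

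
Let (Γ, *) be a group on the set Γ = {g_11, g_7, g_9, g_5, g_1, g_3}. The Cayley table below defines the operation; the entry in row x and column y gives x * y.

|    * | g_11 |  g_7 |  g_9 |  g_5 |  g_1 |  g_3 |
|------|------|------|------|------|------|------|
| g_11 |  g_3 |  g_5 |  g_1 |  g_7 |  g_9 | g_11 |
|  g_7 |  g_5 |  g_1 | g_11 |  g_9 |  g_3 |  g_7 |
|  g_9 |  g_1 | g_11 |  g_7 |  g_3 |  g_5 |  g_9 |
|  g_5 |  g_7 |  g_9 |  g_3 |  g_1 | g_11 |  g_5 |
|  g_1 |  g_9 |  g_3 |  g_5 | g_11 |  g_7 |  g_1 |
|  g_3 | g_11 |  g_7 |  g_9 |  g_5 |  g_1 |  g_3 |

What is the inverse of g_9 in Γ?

g_5

First locate the identity: row g_3 matches the header, so g_3 is the identity.
Scan row g_9 for g_3: g_9 * g_5 = g_3. Hence g_9^(-1) = g_5.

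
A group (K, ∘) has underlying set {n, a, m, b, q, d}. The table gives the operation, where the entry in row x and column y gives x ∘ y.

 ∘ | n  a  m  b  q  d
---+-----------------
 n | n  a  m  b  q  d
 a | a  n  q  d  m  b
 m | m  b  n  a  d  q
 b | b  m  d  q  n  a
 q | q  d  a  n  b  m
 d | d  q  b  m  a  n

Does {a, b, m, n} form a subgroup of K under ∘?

No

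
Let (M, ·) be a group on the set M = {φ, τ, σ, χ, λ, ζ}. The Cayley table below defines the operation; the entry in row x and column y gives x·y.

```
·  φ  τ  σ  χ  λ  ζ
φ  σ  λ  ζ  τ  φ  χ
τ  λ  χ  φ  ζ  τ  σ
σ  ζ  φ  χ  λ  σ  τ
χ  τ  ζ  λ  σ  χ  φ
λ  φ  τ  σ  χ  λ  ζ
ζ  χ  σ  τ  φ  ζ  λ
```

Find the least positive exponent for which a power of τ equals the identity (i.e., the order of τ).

The identity element is λ (its row matches the header).
τ^1 = τ
τ^2 = τ·τ = χ
τ^3 = χ·τ = ζ
τ^4 = ζ·τ = σ
τ^5 = σ·τ = φ
τ^6 = φ·τ = λ
The first power of τ equal to the identity is τ^6, so ord(τ) = 6.
(Structurally, M here is isomorphic to the cyclic group Z_6.)

6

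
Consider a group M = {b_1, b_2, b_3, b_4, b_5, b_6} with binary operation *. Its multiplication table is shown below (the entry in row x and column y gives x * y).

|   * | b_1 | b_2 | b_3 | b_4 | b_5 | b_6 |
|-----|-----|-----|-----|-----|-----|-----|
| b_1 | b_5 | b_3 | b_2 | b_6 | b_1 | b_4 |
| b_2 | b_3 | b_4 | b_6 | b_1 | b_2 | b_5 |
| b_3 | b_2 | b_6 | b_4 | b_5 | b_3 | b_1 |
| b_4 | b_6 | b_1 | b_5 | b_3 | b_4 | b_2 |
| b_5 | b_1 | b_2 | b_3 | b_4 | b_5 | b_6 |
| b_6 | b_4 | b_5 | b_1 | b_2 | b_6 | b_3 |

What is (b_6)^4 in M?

b_4

b_6^1 = b_6
b_6^2 = b_6 * b_6 = b_3
b_6^3 = b_3 * b_6 = b_1
b_6^4 = b_1 * b_6 = b_4
(Structurally, M here is isomorphic to the cyclic group Z_6.)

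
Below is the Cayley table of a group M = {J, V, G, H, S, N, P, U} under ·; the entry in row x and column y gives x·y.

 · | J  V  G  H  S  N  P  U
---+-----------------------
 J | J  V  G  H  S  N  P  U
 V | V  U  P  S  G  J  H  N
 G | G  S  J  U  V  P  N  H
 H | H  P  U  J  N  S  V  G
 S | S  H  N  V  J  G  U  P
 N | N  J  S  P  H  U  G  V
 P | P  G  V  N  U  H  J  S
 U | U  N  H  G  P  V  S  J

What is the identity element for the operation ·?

J

The identity e satisfies e·x = x for all x, so its row in the table reproduces the column headers.
Row J reads: J, V, G, H, S, N, P, U — exactly the header order. So J is the identity.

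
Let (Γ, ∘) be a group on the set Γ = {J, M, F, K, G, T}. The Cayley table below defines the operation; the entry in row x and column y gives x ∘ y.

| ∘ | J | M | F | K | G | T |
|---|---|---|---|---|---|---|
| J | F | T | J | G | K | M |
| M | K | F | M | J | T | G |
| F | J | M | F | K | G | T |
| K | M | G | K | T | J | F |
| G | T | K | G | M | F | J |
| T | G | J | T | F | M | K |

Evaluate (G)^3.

G

G^1 = G
G^2 = G ∘ G = F
G^3 = F ∘ G = G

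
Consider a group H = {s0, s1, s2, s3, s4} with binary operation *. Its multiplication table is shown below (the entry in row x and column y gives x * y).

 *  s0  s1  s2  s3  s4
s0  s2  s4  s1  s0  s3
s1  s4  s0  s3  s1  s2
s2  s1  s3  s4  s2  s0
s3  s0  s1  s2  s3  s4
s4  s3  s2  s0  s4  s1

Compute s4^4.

s4^1 = s4
s4^2 = s4 * s4 = s1
s4^3 = s1 * s4 = s2
s4^4 = s2 * s4 = s0

s0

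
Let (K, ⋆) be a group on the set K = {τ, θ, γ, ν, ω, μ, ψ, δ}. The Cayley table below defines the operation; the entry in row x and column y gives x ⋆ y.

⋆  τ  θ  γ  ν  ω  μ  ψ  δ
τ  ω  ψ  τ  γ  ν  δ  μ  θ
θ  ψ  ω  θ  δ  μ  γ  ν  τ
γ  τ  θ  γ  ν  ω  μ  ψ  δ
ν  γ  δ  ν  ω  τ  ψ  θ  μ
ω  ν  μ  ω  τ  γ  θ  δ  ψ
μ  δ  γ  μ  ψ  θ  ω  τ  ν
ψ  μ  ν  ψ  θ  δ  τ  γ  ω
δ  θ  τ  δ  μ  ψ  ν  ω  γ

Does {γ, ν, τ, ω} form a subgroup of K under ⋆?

Yes

{γ, ν, τ, ω} contains the identity γ.
Checking products: every product of two elements of {γ, ν, τ, ω} (read from the table) lies in {γ, ν, τ, ω}, so the set is closed.
In a finite group, a nonempty closed subset is a subgroup. So {γ, ν, τ, ω} ≤ K.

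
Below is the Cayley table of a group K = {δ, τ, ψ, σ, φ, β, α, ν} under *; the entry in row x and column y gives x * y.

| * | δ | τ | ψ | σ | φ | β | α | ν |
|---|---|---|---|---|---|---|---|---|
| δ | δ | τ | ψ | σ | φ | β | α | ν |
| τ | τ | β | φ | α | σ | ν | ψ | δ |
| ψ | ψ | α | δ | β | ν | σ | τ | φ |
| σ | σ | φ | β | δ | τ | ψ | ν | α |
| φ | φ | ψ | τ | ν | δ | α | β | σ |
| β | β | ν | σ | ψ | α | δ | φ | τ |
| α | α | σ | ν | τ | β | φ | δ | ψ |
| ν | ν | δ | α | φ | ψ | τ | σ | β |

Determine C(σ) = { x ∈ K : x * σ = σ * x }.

{β, δ, σ, ψ}

Compare row σ with column σ entry by entry.
β * σ = ψ = σ * β, so β commutes with σ.
ν * σ = φ but σ * ν = α, so ν does not.
Collecting the elements that commute with σ: C(σ) = {β, δ, σ, ψ}.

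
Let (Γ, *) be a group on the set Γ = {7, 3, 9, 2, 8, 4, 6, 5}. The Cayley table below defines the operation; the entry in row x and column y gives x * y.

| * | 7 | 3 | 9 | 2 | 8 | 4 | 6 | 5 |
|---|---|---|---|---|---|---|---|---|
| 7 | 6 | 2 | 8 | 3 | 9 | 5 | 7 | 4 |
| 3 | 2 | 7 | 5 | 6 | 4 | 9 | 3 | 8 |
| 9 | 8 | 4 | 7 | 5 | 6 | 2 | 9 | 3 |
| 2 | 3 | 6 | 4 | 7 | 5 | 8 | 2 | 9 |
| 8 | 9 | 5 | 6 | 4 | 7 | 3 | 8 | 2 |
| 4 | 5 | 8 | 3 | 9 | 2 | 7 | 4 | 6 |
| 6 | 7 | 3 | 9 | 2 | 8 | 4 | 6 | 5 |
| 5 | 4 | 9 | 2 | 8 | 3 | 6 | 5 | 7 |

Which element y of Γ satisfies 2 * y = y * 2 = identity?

3

First locate the identity: row 6 matches the header, so 6 is the identity.
Scan row 2 for 6: 2 * 3 = 6. Hence 2^(-1) = 3.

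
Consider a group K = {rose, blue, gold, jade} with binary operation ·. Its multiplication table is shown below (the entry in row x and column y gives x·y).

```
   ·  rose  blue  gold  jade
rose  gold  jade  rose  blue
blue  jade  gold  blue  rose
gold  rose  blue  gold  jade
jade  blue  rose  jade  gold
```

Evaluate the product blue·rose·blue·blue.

blue·rose = jade
jade·blue = rose
rose·blue = jade

jade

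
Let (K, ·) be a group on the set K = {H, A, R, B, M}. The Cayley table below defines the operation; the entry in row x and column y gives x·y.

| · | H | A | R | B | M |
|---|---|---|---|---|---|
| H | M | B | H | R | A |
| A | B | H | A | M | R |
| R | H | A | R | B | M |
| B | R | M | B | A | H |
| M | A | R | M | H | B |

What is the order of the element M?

5

The identity element is R (its row matches the header).
M^1 = M
M^2 = M·M = B
M^3 = B·M = H
M^4 = H·M = A
M^5 = A·M = R
The first power of M equal to the identity is M^5, so ord(M) = 5.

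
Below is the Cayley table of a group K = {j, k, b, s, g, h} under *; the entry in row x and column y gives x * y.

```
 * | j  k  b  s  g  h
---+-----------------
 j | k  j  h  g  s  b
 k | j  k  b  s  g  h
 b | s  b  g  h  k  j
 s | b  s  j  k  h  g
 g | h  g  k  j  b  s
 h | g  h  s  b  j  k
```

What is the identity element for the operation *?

The identity e satisfies e * x = x for all x, so its row in the table reproduces the column headers.
Row k reads: j, k, b, s, g, h — exactly the header order. So k is the identity.

k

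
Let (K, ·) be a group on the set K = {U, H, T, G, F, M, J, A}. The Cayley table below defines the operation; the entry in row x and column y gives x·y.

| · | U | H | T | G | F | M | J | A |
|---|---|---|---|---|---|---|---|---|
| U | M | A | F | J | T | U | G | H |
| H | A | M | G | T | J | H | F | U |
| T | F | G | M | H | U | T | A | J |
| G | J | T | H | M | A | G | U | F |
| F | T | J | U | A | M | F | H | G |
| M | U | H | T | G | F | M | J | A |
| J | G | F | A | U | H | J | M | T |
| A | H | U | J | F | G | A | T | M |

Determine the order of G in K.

2

The identity element is M (its row matches the header).
G^1 = G
G^2 = G·G = M
The first power of G equal to the identity is G^2, so ord(G) = 2.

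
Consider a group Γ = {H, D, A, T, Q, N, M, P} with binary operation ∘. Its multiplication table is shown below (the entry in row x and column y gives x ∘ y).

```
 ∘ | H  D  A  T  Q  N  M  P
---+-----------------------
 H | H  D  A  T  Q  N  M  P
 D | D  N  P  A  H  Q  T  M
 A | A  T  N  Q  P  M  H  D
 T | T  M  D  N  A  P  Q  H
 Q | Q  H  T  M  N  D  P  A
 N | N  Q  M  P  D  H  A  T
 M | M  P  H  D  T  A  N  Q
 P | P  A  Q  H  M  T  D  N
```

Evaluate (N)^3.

N

N^1 = N
N^2 = N ∘ N = H
N^3 = H ∘ N = N
(Structurally, Γ here is isomorphic to the quaternion group Q_8.)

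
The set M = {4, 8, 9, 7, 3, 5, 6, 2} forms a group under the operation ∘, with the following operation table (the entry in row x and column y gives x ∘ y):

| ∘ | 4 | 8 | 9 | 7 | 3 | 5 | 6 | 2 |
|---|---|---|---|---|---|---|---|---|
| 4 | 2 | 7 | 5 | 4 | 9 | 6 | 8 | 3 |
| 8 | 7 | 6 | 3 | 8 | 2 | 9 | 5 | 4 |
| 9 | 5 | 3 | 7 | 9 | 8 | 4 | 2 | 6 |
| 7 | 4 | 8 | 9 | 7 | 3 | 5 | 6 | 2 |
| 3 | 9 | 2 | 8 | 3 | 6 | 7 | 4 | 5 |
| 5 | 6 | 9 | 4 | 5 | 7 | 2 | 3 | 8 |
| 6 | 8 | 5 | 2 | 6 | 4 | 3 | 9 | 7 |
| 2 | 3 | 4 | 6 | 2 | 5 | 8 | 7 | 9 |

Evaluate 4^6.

4^1 = 4
4^2 = 4 ∘ 4 = 2
4^3 = 2 ∘ 4 = 3
4^4 = 3 ∘ 4 = 9
4^5 = 9 ∘ 4 = 5
4^6 = 5 ∘ 4 = 6

6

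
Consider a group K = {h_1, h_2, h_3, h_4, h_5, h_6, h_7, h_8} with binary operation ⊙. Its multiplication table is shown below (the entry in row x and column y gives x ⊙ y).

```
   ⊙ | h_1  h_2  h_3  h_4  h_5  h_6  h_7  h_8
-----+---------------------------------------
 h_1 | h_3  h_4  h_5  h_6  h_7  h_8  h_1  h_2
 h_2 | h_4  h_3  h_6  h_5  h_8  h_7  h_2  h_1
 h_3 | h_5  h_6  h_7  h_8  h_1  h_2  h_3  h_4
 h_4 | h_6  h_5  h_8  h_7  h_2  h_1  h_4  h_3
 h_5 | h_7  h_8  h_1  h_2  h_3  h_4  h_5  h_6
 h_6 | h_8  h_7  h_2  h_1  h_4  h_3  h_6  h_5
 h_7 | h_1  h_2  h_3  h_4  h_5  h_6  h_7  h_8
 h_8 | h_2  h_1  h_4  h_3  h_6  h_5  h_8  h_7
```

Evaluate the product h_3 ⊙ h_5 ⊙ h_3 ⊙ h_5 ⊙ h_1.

h_3 ⊙ h_5 = h_1
h_1 ⊙ h_3 = h_5
h_5 ⊙ h_5 = h_3
h_3 ⊙ h_1 = h_5

h_5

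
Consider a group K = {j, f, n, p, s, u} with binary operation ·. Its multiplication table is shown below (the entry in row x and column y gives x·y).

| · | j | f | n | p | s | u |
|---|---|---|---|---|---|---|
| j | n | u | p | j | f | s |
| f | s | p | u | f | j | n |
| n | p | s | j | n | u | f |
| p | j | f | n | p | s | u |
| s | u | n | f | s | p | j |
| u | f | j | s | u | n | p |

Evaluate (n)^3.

p

n^1 = n
n^2 = n·n = j
n^3 = j·n = p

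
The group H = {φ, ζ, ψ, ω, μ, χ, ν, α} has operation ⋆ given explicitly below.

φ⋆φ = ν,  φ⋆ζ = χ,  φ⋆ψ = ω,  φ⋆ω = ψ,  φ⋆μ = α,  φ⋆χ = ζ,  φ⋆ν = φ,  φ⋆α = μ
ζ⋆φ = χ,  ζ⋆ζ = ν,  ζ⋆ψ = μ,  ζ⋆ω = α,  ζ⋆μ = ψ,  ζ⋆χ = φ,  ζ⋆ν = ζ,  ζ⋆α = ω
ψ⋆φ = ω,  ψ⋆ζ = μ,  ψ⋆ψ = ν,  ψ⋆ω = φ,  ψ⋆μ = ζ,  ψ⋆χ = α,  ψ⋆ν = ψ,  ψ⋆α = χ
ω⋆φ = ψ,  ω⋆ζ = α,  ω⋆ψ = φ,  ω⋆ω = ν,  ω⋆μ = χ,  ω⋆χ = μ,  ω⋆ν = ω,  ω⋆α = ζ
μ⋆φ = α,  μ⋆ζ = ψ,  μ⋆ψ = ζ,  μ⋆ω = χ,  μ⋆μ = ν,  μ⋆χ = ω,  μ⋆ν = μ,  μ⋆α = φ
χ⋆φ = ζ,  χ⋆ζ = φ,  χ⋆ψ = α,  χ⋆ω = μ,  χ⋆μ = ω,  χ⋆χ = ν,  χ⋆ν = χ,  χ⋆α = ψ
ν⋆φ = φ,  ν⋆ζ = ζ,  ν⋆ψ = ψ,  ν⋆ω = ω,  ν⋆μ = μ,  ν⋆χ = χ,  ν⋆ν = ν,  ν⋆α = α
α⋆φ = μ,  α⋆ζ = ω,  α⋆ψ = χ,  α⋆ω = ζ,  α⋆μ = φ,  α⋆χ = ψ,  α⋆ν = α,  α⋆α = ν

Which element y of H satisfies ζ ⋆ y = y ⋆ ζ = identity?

ζ

First locate the identity: row ν matches the header, so ν is the identity.
Scan row ζ for ν: ζ ⋆ ζ = ν. Hence ζ^(-1) = ζ.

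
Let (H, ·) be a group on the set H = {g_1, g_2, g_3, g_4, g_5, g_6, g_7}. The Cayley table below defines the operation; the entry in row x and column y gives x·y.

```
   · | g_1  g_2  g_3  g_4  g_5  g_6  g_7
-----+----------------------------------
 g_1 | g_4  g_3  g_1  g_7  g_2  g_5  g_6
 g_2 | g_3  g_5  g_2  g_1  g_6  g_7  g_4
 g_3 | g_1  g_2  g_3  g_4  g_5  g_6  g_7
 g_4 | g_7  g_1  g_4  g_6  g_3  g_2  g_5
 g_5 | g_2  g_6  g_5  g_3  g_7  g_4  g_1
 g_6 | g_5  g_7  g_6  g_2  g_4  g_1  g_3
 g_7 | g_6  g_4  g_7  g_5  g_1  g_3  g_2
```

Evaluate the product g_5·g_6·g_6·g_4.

g_1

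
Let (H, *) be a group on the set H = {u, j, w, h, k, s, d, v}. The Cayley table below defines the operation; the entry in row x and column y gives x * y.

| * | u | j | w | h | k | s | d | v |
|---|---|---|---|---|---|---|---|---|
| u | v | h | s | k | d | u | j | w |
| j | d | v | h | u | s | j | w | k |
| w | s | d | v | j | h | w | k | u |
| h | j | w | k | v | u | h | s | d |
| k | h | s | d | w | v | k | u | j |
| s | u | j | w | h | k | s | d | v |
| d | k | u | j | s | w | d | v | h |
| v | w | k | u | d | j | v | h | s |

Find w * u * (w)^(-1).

The identity is s. In row w, the entry s sits in column u, so w^(-1) = u.
w * u = s
s * u = u

u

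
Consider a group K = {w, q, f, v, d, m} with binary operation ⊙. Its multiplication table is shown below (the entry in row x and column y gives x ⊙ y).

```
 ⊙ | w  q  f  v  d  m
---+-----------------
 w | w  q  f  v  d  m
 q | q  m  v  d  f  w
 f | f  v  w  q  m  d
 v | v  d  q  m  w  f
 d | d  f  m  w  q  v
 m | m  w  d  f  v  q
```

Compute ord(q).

The identity element is w (its row matches the header).
q^1 = q
q^2 = q ⊙ q = m
q^3 = m ⊙ q = w
The first power of q equal to the identity is q^3, so ord(q) = 3.

3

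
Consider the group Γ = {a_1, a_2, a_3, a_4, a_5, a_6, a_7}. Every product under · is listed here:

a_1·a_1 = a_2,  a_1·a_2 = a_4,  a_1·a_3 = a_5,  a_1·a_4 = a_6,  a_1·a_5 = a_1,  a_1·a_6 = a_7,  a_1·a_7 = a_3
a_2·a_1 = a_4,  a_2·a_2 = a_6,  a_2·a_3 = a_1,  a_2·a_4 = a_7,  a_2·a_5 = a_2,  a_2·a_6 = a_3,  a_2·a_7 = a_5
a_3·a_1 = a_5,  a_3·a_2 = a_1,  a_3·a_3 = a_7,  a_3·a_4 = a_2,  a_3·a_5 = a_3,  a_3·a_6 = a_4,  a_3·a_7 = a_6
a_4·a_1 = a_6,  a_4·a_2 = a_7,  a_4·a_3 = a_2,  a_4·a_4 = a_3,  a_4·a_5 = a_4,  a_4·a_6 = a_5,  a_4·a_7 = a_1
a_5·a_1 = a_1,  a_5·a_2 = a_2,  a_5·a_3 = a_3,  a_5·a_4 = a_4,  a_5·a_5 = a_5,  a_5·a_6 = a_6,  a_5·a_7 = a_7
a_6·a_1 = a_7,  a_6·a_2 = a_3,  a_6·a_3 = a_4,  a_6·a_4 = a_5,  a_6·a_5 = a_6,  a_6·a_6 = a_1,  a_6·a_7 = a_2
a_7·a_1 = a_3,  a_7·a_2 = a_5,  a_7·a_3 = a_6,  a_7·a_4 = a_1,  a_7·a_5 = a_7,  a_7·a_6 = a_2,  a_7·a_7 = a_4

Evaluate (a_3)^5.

a_2

a_3^1 = a_3
a_3^2 = a_3·a_3 = a_7
a_3^3 = a_7·a_3 = a_6
a_3^4 = a_6·a_3 = a_4
a_3^5 = a_4·a_3 = a_2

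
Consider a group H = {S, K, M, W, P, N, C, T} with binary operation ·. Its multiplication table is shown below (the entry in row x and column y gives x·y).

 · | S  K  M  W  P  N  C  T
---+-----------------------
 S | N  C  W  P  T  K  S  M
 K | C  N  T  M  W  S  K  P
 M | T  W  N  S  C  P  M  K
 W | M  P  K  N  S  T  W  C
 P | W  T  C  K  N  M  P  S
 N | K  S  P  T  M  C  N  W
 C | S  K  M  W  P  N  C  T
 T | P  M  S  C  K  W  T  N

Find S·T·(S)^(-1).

W

The identity is C. In row S, the entry C sits in column K, so S^(-1) = K.
S·T = M
M·K = W
(Structurally, H here is isomorphic to the quaternion group Q_8.)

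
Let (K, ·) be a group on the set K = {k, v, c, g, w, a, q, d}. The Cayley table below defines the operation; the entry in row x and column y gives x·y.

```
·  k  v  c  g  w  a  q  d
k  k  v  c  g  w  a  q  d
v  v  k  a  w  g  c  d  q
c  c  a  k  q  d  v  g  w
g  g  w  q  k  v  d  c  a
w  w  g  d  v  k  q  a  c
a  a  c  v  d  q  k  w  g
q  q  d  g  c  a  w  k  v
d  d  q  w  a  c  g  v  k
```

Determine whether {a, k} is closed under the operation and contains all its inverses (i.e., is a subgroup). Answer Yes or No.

Yes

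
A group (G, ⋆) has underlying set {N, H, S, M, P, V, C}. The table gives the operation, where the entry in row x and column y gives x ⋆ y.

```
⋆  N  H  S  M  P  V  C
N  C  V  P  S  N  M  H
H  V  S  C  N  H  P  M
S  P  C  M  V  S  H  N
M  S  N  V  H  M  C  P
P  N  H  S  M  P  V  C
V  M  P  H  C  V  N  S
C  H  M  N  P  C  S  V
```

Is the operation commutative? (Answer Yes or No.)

Yes

Check whether the table is symmetric across its main diagonal.
Every entry (row x, col y) equals the entry (row y, col x), so G is abelian.
(In fact G ≅ the cyclic group Z_7.)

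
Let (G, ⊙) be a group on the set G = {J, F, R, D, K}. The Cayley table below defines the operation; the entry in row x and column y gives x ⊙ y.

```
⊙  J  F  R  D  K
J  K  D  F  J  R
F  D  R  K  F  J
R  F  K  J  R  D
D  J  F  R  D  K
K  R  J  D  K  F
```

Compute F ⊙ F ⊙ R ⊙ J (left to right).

F ⊙ F = R
R ⊙ R = J
J ⊙ J = K

K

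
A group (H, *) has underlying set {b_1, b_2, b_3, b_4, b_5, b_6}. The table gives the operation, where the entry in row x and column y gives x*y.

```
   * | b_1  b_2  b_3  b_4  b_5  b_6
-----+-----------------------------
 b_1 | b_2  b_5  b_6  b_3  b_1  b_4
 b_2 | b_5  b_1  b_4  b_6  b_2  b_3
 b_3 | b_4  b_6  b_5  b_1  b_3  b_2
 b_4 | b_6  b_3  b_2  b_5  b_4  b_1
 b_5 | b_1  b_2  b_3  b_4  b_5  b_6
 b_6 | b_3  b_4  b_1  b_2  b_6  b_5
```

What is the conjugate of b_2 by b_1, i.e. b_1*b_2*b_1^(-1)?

b_2

The identity is b_5. In row b_1, the entry b_5 sits in column b_2, so b_1^(-1) = b_2.
b_1*b_2 = b_5
b_5*b_2 = b_2
(Structurally, H here is isomorphic to the symmetric group S_3.)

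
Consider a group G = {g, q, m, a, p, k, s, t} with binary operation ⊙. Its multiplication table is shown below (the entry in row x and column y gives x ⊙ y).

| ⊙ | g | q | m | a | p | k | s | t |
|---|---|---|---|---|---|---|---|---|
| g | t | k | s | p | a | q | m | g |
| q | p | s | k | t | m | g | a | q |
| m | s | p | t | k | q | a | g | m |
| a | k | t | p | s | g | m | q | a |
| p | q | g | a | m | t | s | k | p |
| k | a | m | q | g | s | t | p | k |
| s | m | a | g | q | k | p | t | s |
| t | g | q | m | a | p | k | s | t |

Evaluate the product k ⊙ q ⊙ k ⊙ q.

t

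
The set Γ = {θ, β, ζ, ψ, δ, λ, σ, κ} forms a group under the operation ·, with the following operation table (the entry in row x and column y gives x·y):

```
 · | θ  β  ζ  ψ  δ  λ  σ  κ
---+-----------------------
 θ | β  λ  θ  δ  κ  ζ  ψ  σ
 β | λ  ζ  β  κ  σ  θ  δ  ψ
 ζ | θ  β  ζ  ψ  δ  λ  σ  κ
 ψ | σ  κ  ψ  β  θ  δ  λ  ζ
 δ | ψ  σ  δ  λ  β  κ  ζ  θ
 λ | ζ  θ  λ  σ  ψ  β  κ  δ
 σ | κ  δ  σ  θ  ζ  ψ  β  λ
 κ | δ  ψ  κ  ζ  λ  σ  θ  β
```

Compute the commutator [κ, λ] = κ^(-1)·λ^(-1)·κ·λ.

Identity is ζ; from the table κ^(-1) = ψ and λ^(-1) = θ.
ψ·θ = σ
σ·κ = λ
λ·λ = β

β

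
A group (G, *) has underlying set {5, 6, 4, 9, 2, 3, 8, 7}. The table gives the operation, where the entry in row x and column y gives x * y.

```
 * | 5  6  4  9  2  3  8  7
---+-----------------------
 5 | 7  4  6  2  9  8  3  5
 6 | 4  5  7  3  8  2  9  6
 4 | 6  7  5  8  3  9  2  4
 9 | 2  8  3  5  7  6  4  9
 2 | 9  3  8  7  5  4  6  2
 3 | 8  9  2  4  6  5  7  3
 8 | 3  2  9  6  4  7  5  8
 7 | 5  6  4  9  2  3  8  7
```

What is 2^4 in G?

2^1 = 2
2^2 = 2 * 2 = 5
2^3 = 5 * 2 = 9
2^4 = 9 * 2 = 7

7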